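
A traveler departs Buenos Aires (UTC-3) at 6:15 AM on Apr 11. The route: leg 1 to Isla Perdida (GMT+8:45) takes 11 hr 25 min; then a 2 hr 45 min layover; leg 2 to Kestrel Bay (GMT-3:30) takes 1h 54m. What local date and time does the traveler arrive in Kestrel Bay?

Convert departure to UTC: 6:15 AM + 3:00 = 9:15 AM UTC on Apr 11.
Add 11 hours 25 minutes leg 1 → 8:40 PM UTC.
Add 2 hours and 45 minutes layover in Isla Perdida → 11:25 PM UTC.
Add 1 hour 54 minutes leg 2 → 1:19 AM UTC (Apr 12).
Kestrel Bay is UTC−3:30, so local arrival = 1:19 AM − 3:30 = 9:49 PM on Apr 11.

9:49 PM on Apr 11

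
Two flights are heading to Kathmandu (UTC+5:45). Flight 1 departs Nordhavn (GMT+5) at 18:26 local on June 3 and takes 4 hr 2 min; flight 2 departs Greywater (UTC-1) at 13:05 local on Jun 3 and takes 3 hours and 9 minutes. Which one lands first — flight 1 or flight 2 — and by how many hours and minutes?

the second, by 14 minutes

Flight 1 in UTC: 18:26 − 5:00 = 13:26 on Jun 3.
+4 hours 2 minutes → arrive 17:28 UTC on Jun 3.
Flight 2 in UTC: 13:05 + 1:00 = 14:05 on Jun 3.
+3 hours and 9 minutes → arrive 17:14 UTC on Jun 3.
Flight 2 lands earlier by 14 minutes.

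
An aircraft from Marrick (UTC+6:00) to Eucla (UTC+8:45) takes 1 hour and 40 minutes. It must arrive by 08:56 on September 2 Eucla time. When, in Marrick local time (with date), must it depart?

04:31 on September 2

Target arrival in UTC: 08:56 − 8:45 = 00:11 on Sep 2.
Subtract 1 hour and 40 minutes → departure 22:31 UTC on Sep 1.
Marrick is UTC+6:00: 22:31 + 6:00 = 04:31 on Sep 2.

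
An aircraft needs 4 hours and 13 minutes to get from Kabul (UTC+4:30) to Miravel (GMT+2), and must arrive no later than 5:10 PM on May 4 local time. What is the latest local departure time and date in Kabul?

3:27 PM on May 4

Target arrival in UTC: 5:10 PM − 2:00 = 3:10 PM on May 4.
Subtract 4 hours 13 minutes → departure 10:57 AM UTC on May 4.
Kabul is UTC+4:30: 10:57 AM + 4:30 = 3:27 PM on May 4.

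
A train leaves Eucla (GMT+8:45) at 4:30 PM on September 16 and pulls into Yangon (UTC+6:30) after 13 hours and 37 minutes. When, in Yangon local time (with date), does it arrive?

3:52 AM on Sep 17

Convert departure to UTC: 4:30 PM − 8:45 = 7:45 AM UTC on Sep 16.
Add 13 hours and 37 minutes travel time → 9:22 PM UTC.
Yangon is UTC+6:30, so local arrival = 9:22 PM + 6:30 = 3:52 AM on Sep 17.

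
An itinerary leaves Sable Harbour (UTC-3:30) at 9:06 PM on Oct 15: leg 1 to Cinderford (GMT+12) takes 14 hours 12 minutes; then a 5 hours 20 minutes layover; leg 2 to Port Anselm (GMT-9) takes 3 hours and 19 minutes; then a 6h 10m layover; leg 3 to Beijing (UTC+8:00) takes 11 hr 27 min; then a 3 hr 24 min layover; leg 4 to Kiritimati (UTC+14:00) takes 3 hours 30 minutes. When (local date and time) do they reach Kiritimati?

Convert departure to UTC: 9:06 PM + 3:30 = 12:36 AM UTC on Oct 16.
Add 14 hours 12 minutes leg 1 → 2:48 PM UTC.
Add 5 hours 20 minutes layover in Cinderford → 8:08 PM UTC.
Add 3 hours 19 minutes leg 2 → 11:27 PM UTC.
Add 6 hours 10 minutes layover in Port Anselm → 5:37 AM UTC (Oct 17).
Add 11 hours 27 minutes leg 3 → 5:04 PM UTC.
Add 3 hours 24 minutes layover in Beijing → 8:28 PM UTC.
Add 3 hours and 30 minutes leg 4 → 11:58 PM UTC.
Kiritimati is UTC+14:00, so local arrival = 11:58 PM + 14:00 = 1:58 PM on Oct 18.

1:58 PM on October 18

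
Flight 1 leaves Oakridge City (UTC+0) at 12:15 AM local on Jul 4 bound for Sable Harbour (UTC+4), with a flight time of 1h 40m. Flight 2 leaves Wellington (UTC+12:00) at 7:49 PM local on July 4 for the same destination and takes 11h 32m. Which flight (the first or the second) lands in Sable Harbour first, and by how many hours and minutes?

Flight 1 departs at 12:15 AM UTC (Jul 4).
+1 hour 40 minutes → arrive 1:55 AM UTC on Jul 4.
Flight 2 in UTC: 7:49 PM − 12:00 = 7:49 AM on Jul 4.
+11 hours 32 minutes → arrive 7:21 PM UTC on Jul 4.
Flight 1 lands earlier by 17 hours 26 minutes.

the first, by 17 hours 26 minutes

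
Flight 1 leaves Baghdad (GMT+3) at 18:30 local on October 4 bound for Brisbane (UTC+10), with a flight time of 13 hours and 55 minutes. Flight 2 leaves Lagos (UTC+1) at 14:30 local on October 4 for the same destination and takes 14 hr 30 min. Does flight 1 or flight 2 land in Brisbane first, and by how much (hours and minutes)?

the second, by 1 hour 25 minutes

Flight 1 in UTC: 18:30 − 3:00 = 15:30 on Oct 4.
+13 hours and 55 minutes → arrive 05:25 UTC on Oct 5.
Flight 2 in UTC: 14:30 − 1:00 = 13:30 on Oct 4.
+14 hours 30 minutes → arrive 04:00 UTC on Oct 5.
Flight 2 lands earlier by 1 hour 25 minutes.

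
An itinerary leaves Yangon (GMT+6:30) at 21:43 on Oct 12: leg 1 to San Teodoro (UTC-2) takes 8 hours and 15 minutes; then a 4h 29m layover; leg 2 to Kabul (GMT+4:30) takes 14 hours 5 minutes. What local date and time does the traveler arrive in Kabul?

22:32 on October 13

Convert departure to UTC: 21:43 − 6:30 = 15:13 UTC on Oct 12.
Add 8 hours 15 minutes leg 1 → 23:28 UTC.
Add 4 hours and 29 minutes layover in San Teodoro → 03:57 UTC (Oct 13).
Add 14 hours and 5 minutes leg 2 → 18:02 UTC.
Kabul is UTC+4:30, so local arrival = 18:02 + 4:30 = 22:32 on Oct 13.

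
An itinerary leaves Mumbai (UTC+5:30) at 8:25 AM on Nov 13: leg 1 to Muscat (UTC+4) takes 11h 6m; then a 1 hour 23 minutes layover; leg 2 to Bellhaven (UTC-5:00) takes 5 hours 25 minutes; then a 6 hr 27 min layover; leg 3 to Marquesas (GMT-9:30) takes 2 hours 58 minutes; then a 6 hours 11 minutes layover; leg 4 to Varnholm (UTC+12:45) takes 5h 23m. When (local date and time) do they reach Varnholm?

Convert departure to UTC: 8:25 AM − 5:30 = 2:55 AM UTC on Nov 13.
Add 11 hours 6 minutes leg 1 → 2:01 PM UTC.
Add 1 hour and 23 minutes layover in Muscat → 3:24 PM UTC.
Add 5 hours 25 minutes leg 2 → 8:49 PM UTC.
Add 6 hours and 27 minutes layover in Bellhaven → 3:16 AM UTC (Nov 14).
Add 2 hours and 58 minutes leg 3 → 6:14 AM UTC.
Add 6 hours and 11 minutes layover in Marquesas → 12:25 PM UTC.
Add 5 hours 23 minutes leg 4 → 5:48 PM UTC.
Varnholm is UTC+12:45, so local arrival = 5:48 PM + 12:45 = 6:33 AM on Nov 15.

6:33 AM on Nov 15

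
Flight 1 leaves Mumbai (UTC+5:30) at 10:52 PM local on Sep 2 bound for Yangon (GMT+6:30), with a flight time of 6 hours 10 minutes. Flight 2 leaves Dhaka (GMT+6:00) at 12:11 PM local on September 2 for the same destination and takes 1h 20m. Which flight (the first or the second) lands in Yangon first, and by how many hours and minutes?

the second, by 16 hours 1 minute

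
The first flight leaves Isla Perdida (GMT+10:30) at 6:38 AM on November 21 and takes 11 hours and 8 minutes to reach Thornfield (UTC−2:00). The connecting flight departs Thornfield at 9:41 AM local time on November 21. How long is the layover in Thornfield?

Convert departure to UTC: 6:38 AM − 10:30 = 8:08 PM UTC on Nov 20.
Add 11 hours 8 minutes flight time → 7:16 AM UTC (Nov 21).
Thornfield is UTC−2:00, so local arrival = 7:16 AM − 2:00 = 5:16 AM on Nov 21.
Layover = 9:41 AM − 5:16 AM = 4 hours 25 minutes.

4 hours 25 minutes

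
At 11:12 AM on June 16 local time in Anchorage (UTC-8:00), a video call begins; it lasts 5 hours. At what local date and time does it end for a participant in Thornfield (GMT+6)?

6:12 AM on Jun 17

Convert start to UTC: 11:12 AM + 8:00 = 7:12 PM UTC on Jun 16.
Add 5 hours duration → 12:12 AM UTC (Jun 17).
Thornfield is UTC+6:00, so local end time = 12:12 AM + 6:00 = 6:12 AM on Jun 17.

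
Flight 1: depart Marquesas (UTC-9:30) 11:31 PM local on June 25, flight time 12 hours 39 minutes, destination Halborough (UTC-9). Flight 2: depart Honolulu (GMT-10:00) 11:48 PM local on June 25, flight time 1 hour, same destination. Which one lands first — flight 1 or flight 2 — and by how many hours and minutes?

the second, by 10 hours 52 minutes

Flight 1 in UTC: 11:31 PM + 9:30 = 9:01 AM on Jun 26.
+12 hours and 39 minutes → arrive 9:40 PM UTC on Jun 26.
Flight 2 in UTC: 11:48 PM + 10:00 = 9:48 AM on Jun 26.
+1 hour → arrive 10:48 AM UTC on Jun 26.
Flight 2 lands earlier by 10 hours 52 minutes.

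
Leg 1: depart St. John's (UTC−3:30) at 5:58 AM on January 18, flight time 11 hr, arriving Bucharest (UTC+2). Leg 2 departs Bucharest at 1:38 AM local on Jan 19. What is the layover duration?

3 hours 10 minutes

Convert departure to UTC: 5:58 AM + 3:30 = 9:28 AM UTC on Jan 18.
Add 11 hours flight time → 8:28 PM UTC.
Bucharest is UTC+2:00, so local arrival = 8:28 PM + 2:00 = 10:28 PM on Jan 18.
Layover = 1:38 AM − 10:28 PM (+1 day) = 3 hours 10 minutes.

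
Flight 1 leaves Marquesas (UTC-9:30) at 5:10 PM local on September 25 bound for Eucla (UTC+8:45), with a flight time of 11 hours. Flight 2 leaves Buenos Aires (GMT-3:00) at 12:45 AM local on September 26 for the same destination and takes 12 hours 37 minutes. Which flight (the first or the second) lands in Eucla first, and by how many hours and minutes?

Flight 1 in UTC: 5:10 PM + 9:30 = 2:40 AM on Sep 26.
+11 hours → arrive 1:40 PM UTC on Sep 26.
Flight 2 in UTC: 12:45 AM + 3:00 = 3:45 AM on Sep 26.
+12 hours 37 minutes → arrive 4:22 PM UTC on Sep 26.
Flight 1 lands earlier by 2 hours 42 minutes.

the first, by 2 hours 42 minutes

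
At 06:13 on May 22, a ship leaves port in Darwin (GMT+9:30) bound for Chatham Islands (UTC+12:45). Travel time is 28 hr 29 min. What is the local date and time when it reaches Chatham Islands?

Convert departure to UTC: 06:13 − 9:30 = 20:43 UTC on May 21.
Add 28 hours 29 minutes travel time → 01:12 UTC (May 23).
Chatham Islands is UTC+12:45, so local arrival = 01:12 + 12:45 = 13:57 on May 23.

13:57 on May 23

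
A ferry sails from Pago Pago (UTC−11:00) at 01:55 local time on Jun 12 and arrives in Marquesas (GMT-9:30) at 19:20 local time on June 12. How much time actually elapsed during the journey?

Marquesas is 1:30 ahead of Pago Pago.
Clock-face elapsed time (ignoring zones) is 17 hours 25 minutes.
Actual elapsed = 17 hours 25 minutes − 1:30 = 15 hours 55 minutes.

15 hours 55 minutes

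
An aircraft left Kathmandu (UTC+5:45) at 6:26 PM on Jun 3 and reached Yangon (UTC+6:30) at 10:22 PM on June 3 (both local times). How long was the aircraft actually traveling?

Departure in UTC: 6:26 PM − 5:45 = 12:41 PM on Jun 3.
Arrival in UTC: 10:22 PM − 6:30 = 3:52 PM on Jun 3.
Elapsed = 3:52 PM − 12:41 PM = 3 hours 11 minutes.

3 hours 11 minutes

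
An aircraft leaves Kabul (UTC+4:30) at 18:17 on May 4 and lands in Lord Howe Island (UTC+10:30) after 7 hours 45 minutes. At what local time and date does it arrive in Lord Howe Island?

Convert departure to UTC: 18:17 − 4:30 = 13:47 UTC on May 4.
Add 7 hours and 45 minutes travel time → 21:32 UTC.
Lord Howe Island is UTC+10:30, so local arrival = 21:32 + 10:30 = 08:02 on May 5.

08:02 on May 5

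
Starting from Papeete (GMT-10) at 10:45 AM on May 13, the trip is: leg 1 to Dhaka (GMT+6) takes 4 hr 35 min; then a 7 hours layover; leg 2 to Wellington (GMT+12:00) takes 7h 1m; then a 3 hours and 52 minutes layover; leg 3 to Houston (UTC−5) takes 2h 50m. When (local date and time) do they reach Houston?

Convert departure to UTC: 10:45 AM + 10:00 = 8:45 PM UTC on May 13.
Add 4 hours and 35 minutes leg 1 → 1:20 AM UTC (May 14).
Add 7 hours layover in Dhaka → 8:20 AM UTC.
Add 7 hours 1 minute leg 2 → 3:21 PM UTC.
Add 3 hours and 52 minutes layover in Wellington → 7:13 PM UTC.
Add 2 hours and 50 minutes leg 3 → 10:03 PM UTC.
Houston is UTC−5:00, so local arrival = 10:03 PM − 5:00 = 5:03 PM on May 14.

5:03 PM on May 14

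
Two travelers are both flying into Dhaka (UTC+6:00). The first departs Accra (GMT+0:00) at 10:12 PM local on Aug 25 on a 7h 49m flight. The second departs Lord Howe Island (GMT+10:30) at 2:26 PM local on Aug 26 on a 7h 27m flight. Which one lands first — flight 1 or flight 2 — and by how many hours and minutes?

the first, by 5 hours 22 minutes

Flight 1 departs at 10:12 PM UTC (Aug 25).
+7 hours and 49 minutes → arrive 6:01 AM UTC on Aug 26.
Flight 2 in UTC: 2:26 PM − 10:30 = 3:56 AM on Aug 26.
+7 hours and 27 minutes → arrive 11:23 AM UTC on Aug 26.
Flight 1 lands earlier by 5 hours 22 minutes.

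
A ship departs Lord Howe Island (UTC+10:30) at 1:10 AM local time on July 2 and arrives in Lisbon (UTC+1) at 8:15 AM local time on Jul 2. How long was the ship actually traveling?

16 hours 35 minutes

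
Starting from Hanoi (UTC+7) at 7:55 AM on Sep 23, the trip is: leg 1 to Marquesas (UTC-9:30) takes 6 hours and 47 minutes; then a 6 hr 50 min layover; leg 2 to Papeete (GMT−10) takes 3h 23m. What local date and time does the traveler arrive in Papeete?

Convert departure to UTC: 7:55 AM − 7:00 = 12:55 AM UTC on Sep 23.
Add 6 hours and 47 minutes leg 1 → 7:42 AM UTC.
Add 6 hours 50 minutes layover in Marquesas → 2:32 PM UTC.
Add 3 hours 23 minutes leg 2 → 5:55 PM UTC.
Papeete is UTC−10:00, so local arrival = 5:55 PM − 10:00 = 7:55 AM on Sep 23.

7:55 AM on Sep 23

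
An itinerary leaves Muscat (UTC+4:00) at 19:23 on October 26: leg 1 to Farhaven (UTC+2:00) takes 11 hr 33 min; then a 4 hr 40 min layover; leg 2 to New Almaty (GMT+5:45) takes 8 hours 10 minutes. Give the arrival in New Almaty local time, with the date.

21:31 on Oct 27

Convert departure to UTC: 19:23 − 4:00 = 15:23 UTC on Oct 26.
Add 11 hours 33 minutes leg 1 → 02:56 UTC (Oct 27).
Add 4 hours 40 minutes layover in Farhaven → 07:36 UTC.
Add 8 hours 10 minutes leg 2 → 15:46 UTC.
New Almaty is UTC+5:45, so local arrival = 15:46 + 5:45 = 21:31 on Oct 27.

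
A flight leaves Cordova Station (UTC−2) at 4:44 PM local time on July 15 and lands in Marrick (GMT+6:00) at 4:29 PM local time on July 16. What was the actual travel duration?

15 hours 45 minutes

Departure in UTC: 4:44 PM + 2:00 = 6:44 PM on Jul 15.
Arrival in UTC: 4:29 PM − 6:00 = 10:29 AM on Jul 16.
Elapsed = 10:29 AM − 6:44 PM (+1 day) = 15 hours 45 minutes.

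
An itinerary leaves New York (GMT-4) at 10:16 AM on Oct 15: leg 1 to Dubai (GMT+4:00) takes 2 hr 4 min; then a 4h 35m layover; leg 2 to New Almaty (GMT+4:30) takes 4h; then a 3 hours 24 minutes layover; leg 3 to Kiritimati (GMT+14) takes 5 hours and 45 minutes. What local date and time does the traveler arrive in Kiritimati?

Convert departure to UTC: 10:16 AM + 4:00 = 2:16 PM UTC on Oct 15.
Add 2 hours 4 minutes leg 1 → 4:20 PM UTC.
Add 4 hours and 35 minutes layover in Dubai → 8:55 PM UTC.
Add 4 hours leg 2 → 12:55 AM UTC (Oct 16).
Add 3 hours 24 minutes layover in New Almaty → 4:19 AM UTC.
Add 5 hours and 45 minutes leg 3 → 10:04 AM UTC.
Kiritimati is UTC+14:00, so local arrival = 10:04 AM + 14:00 = 12:04 AM on Oct 17.

12:04 AM on October 17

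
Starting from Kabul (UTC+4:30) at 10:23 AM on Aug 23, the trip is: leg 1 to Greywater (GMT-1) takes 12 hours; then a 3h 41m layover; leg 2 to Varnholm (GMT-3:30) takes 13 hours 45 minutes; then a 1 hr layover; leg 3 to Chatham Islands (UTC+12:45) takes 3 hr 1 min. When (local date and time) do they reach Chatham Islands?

Convert departure to UTC: 10:23 AM − 4:30 = 5:53 AM UTC on Aug 23.
Add 12 hours leg 1 → 5:53 PM UTC.
Add 3 hours 41 minutes layover in Greywater → 9:34 PM UTC.
Add 13 hours 45 minutes leg 2 → 11:19 AM UTC (Aug 24).
Add 1 hour layover in Varnholm → 12:19 PM UTC.
Add 3 hours 1 minute leg 3 → 3:20 PM UTC.
Chatham Islands is UTC+12:45, so local arrival = 3:20 PM + 12:45 = 4:05 AM on Aug 25.

4:05 AM on Aug 25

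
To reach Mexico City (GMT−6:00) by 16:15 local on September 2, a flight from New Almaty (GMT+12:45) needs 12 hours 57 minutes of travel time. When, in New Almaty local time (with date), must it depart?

22:03 on September 2

Target arrival in UTC: 16:15 + 6:00 = 22:15 on Sep 2.
Subtract 12 hours 57 minutes → departure 09:18 UTC on Sep 2.
New Almaty is UTC+12:45: 09:18 + 12:45 = 22:03 on Sep 2.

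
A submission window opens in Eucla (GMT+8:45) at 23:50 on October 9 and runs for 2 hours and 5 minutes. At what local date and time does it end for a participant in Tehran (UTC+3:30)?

Convert start to UTC: 23:50 − 8:45 = 15:05 UTC on Oct 9.
Add 2 hours 5 minutes duration → 17:10 UTC.
Tehran is UTC+3:30, so local end time = 17:10 + 3:30 = 20:40 on Oct 9.

20:40 on Oct 9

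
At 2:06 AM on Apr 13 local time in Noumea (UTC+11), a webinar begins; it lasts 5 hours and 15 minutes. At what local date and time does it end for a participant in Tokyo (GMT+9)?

5:21 AM on April 13

Convert start to UTC: 2:06 AM − 11:00 = 3:06 PM UTC on Apr 12.
Add 5 hours 15 minutes duration → 8:21 PM UTC.
Tokyo is UTC+9:00, so local end time = 8:21 PM + 9:00 = 5:21 AM on Apr 13.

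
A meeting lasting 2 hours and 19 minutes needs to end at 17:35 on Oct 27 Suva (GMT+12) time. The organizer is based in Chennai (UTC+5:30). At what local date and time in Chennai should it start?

Target end time in UTC: 17:35 − 12:00 = 05:35 on Oct 27.
Subtract 2 hours and 19 minutes → start 03:16 UTC on Oct 27.
Chennai is UTC+5:30: 03:16 + 5:30 = 08:46 on Oct 27.

08:46 on October 27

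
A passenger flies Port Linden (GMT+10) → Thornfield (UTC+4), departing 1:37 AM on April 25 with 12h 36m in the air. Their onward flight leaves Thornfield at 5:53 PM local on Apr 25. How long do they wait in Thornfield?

Convert departure to UTC: 1:37 AM − 10:00 = 3:37 PM UTC on Apr 24.
Add 12 hours 36 minutes flight time → 4:13 AM UTC (Apr 25).
Thornfield is UTC+4:00, so local arrival = 4:13 AM + 4:00 = 8:13 AM on Apr 25.
Layover = 5:53 PM − 8:13 AM = 9 hours 40 minutes.

9 hours 40 minutes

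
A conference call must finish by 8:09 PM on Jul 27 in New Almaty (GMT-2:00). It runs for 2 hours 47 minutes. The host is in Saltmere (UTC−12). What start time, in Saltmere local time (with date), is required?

Target end time in UTC: 8:09 PM + 2:00 = 10:09 PM on Jul 27.
Subtract 2 hours 47 minutes → start 7:22 PM UTC on Jul 27.
Saltmere is UTC−12:00: 7:22 PM − 12:00 = 7:22 AM on Jul 27.

7:22 AM on July 27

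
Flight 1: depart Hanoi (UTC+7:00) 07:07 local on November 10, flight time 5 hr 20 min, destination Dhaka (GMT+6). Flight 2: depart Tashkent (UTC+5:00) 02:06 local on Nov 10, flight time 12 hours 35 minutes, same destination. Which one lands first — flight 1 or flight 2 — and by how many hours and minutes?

the first, by 4 hours 14 minutes

Flight 1 in UTC: 07:07 − 7:00 = 00:07 on Nov 10.
+5 hours and 20 minutes → arrive 05:27 UTC on Nov 10.
Flight 2 in UTC: 02:06 − 5:00 = 21:06 on Nov 9.
+12 hours and 35 minutes → arrive 09:41 UTC on Nov 10.
Flight 1 lands earlier by 4 hours 14 minutes.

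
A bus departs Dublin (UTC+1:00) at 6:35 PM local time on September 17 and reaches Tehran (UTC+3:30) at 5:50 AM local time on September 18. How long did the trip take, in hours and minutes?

8 hours 45 minutes

Departure in UTC: 6:35 PM − 1:00 = 5:35 PM on Sep 17.
Arrival in UTC: 5:50 AM − 3:30 = 2:20 AM on Sep 18.
Elapsed = 2:20 AM − 5:35 PM (+1 day) = 8 hours 45 minutes.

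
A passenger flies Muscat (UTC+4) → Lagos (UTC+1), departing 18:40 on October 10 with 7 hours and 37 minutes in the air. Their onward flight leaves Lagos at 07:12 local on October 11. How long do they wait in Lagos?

7 hours 55 minutes

Convert departure to UTC: 18:40 − 4:00 = 14:40 UTC on Oct 10.
Add 7 hours 37 minutes flight time → 22:17 UTC.
Lagos is UTC+1:00, so local arrival = 22:17 + 1:00 = 23:17 on Oct 10.
Layover = 07:12 − 23:17 (+1 day) = 7 hours 55 minutes.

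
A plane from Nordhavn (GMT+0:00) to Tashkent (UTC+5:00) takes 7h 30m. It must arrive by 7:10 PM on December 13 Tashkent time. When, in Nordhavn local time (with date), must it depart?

Target arrival in UTC: 7:10 PM − 5:00 = 2:10 PM on Dec 13.
Subtract 7 hours and 30 minutes → departure 6:40 AM UTC on Dec 13.
Nordhavn is UTC+0, so departure is 6:40 AM on Dec 13.

6:40 AM on December 13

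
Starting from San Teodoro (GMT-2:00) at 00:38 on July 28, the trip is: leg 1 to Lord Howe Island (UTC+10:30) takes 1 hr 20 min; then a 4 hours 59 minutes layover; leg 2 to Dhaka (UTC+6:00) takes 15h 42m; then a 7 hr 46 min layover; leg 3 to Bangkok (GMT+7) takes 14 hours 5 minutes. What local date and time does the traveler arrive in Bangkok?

05:30 on July 30

Convert departure to UTC: 00:38 + 2:00 = 02:38 UTC on Jul 28.
Add 1 hour 20 minutes leg 1 → 03:58 UTC.
Add 4 hours and 59 minutes layover in Lord Howe Island → 08:57 UTC.
Add 15 hours and 42 minutes leg 2 → 00:39 UTC (Jul 29).
Add 7 hours and 46 minutes layover in Dhaka → 08:25 UTC.
Add 14 hours 5 minutes leg 3 → 22:30 UTC.
Bangkok is UTC+7:00, so local arrival = 22:30 + 7:00 = 05:30 on Jul 30.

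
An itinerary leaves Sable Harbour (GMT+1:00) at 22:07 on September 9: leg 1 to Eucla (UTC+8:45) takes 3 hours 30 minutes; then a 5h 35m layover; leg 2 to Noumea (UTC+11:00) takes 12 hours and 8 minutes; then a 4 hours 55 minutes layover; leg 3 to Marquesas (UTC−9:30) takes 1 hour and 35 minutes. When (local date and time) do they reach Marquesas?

15:20 on September 10

Convert departure to UTC: 22:07 − 1:00 = 21:07 UTC on Sep 9.
Add 3 hours 30 minutes leg 1 → 00:37 UTC (Sep 10).
Add 5 hours and 35 minutes layover in Eucla → 06:12 UTC.
Add 12 hours and 8 minutes leg 2 → 18:20 UTC.
Add 4 hours 55 minutes layover in Noumea → 23:15 UTC.
Add 1 hour and 35 minutes leg 3 → 00:50 UTC (Sep 11).
Marquesas is UTC−9:30, so local arrival = 00:50 − 9:30 = 15:20 on Sep 10.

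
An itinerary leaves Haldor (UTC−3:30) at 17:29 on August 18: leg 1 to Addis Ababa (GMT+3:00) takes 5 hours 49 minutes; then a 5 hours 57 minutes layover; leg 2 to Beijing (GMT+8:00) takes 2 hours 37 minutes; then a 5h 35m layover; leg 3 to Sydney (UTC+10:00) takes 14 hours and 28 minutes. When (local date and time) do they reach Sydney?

Convert departure to UTC: 17:29 + 3:30 = 20:59 UTC on Aug 18.
Add 5 hours 49 minutes leg 1 → 02:48 UTC (Aug 19).
Add 5 hours and 57 minutes layover in Addis Ababa → 08:45 UTC.
Add 2 hours 37 minutes leg 2 → 11:22 UTC.
Add 5 hours 35 minutes layover in Beijing → 16:57 UTC.
Add 14 hours and 28 minutes leg 3 → 07:25 UTC (Aug 20).
Sydney is UTC+10:00, so local arrival = 07:25 + 10:00 = 17:25 on Aug 20.

17:25 on August 20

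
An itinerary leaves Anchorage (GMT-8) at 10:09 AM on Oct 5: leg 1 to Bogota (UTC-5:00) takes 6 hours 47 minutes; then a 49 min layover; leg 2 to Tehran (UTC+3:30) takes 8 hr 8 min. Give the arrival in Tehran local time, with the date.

1:23 PM on Oct 6

Convert departure to UTC: 10:09 AM + 8:00 = 6:09 PM UTC on Oct 5.
Add 6 hours and 47 minutes leg 1 → 12:56 AM UTC (Oct 6).
Add 49 minutes layover in Bogota → 1:45 AM UTC.
Add 8 hours 8 minutes leg 2 → 9:53 AM UTC.
Tehran is UTC+3:30, so local arrival = 9:53 AM + 3:30 = 1:23 PM on Oct 6.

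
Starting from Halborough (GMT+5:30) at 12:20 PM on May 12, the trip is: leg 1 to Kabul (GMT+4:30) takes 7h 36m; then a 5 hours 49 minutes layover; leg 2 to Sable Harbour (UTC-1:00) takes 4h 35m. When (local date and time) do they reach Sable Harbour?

11:50 PM on May 12

Convert departure to UTC: 12:20 PM − 5:30 = 6:50 AM UTC on May 12.
Add 7 hours 36 minutes leg 1 → 2:26 PM UTC.
Add 5 hours 49 minutes layover in Kabul → 8:15 PM UTC.
Add 4 hours and 35 minutes leg 2 → 12:50 AM UTC (May 13).
Sable Harbour is UTC−1:00, so local arrival = 12:50 AM − 1:00 = 11:50 PM on May 12.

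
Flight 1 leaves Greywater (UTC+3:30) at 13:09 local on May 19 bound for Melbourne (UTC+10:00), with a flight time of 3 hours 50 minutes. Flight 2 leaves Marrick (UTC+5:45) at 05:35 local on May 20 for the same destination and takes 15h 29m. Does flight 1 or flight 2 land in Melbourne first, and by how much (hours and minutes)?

Flight 1 in UTC: 13:09 − 3:30 = 09:39 on May 19.
+3 hours and 50 minutes → arrive 13:29 UTC on May 19.
Flight 2 in UTC: 05:35 − 5:45 = 23:50 on May 19.
+15 hours 29 minutes → arrive 15:19 UTC on May 20.
Flight 1 lands earlier by 25 hours 50 minutes.

the first, by 25 hours 50 minutes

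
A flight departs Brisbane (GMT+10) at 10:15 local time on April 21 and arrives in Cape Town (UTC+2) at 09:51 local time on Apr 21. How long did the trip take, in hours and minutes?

7 hours 36 minutes

Departure in UTC: 10:15 − 10:00 = 00:15 on Apr 21.
Arrival in UTC: 09:51 − 2:00 = 07:51 on Apr 21.
Elapsed = 07:51 − 00:15 = 7 hours 36 minutes.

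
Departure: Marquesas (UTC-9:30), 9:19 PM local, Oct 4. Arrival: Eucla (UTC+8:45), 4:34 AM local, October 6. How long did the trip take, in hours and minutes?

Departure in UTC: 9:19 PM + 9:30 = 6:49 AM on Oct 5.
Arrival in UTC: 4:34 AM − 8:45 = 7:49 PM on Oct 5.
Elapsed = 7:49 PM − 6:49 AM = 13 hours.

13 hours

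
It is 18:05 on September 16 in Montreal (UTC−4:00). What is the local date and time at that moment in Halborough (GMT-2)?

20:05 on September 16

In UTC: 18:05 + 4:00 = 22:05 on Sep 16.
Halborough is UTC−2:00: 22:05 − 2:00 = 20:05 on Sep 16.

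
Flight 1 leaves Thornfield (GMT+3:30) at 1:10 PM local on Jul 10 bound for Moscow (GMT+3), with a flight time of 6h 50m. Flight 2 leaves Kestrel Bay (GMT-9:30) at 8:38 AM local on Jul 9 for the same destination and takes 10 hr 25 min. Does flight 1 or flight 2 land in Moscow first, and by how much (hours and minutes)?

the second, by 11 hours 57 minutes

Flight 1 in UTC: 1:10 PM − 3:30 = 9:40 AM on Jul 10.
+6 hours 50 minutes → arrive 4:30 PM UTC on Jul 10.
Flight 2 in UTC: 8:38 AM + 9:30 = 6:08 PM on Jul 9.
+10 hours and 25 minutes → arrive 4:33 AM UTC on Jul 10.
Flight 2 lands earlier by 11 hours 57 minutes.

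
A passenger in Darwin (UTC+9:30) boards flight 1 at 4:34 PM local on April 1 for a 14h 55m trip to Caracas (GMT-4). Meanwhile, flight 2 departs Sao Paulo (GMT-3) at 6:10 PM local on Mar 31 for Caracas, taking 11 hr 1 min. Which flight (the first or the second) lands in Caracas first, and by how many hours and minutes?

Flight 1 in UTC: 4:34 PM − 9:30 = 7:04 AM on Apr 1.
+14 hours 55 minutes → arrive 9:59 PM UTC on Apr 1.
Flight 2 in UTC: 6:10 PM + 3:00 = 9:10 PM on Mar 31.
+11 hours and 1 minute → arrive 8:11 AM UTC on Apr 1.
Flight 2 lands earlier by 13 hours 48 minutes.

the second, by 13 hours 48 minutes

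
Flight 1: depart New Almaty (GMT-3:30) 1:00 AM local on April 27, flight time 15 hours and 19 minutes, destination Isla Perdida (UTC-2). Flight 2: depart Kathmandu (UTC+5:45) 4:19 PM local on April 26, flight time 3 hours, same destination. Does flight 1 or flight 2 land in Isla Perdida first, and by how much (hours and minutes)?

the second, by 30 hours 15 minutes

Flight 1 in UTC: 1:00 AM + 3:30 = 4:30 AM on Apr 27.
+15 hours 19 minutes → arrive 7:49 PM UTC on Apr 27.
Flight 2 in UTC: 4:19 PM − 5:45 = 10:34 AM on Apr 26.
+3 hours → arrive 1:34 PM UTC on Apr 26.
Flight 2 lands earlier by 30 hours 15 minutes.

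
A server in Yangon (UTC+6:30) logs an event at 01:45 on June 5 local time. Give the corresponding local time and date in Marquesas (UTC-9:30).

09:45 on June 4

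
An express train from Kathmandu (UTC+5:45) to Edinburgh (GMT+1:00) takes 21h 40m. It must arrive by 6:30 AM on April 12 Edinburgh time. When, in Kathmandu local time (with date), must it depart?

1:35 PM on Apr 11

Target arrival in UTC: 6:30 AM − 1:00 = 5:30 AM on Apr 12.
Subtract 21 hours 40 minutes → departure 7:50 AM UTC on Apr 11.
Kathmandu is UTC+5:45: 7:50 AM + 5:45 = 1:35 PM on Apr 11.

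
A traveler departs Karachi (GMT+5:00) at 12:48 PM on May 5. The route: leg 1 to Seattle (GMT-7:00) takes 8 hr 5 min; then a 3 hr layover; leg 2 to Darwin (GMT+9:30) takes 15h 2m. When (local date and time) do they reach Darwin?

7:25 PM on May 6

Convert departure to UTC: 12:48 PM − 5:00 = 7:48 AM UTC on May 5.
Add 8 hours 5 minutes leg 1 → 3:53 PM UTC.
Add 3 hours layover in Seattle → 6:53 PM UTC.
Add 15 hours and 2 minutes leg 2 → 9:55 AM UTC (May 6).
Darwin is UTC+9:30, so local arrival = 9:55 AM + 9:30 = 7:25 PM on May 6.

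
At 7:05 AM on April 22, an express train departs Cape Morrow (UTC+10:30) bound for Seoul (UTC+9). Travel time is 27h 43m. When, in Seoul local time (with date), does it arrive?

Seoul is 1:30 behind Cape Morrow.
After 27 hours and 43 minutes it is 10:48 AM (Apr 23) in Cape Morrow.
Shift by the zone difference: 10:48 AM − 1:30 = 9:18 AM on Apr 23 in Seoul.

9:18 AM on Apr 23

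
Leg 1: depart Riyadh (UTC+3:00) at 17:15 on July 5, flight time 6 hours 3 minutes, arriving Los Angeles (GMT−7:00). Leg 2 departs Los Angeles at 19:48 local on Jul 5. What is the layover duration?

Convert departure to UTC: 17:15 − 3:00 = 14:15 UTC on Jul 5.
Add 6 hours 3 minutes flight time → 20:18 UTC.
Los Angeles is UTC−7:00, so local arrival = 20:18 − 7:00 = 13:18 on Jul 5.
Layover = 19:48 − 13:18 = 6 hours 30 minutes.

6 hours 30 minutes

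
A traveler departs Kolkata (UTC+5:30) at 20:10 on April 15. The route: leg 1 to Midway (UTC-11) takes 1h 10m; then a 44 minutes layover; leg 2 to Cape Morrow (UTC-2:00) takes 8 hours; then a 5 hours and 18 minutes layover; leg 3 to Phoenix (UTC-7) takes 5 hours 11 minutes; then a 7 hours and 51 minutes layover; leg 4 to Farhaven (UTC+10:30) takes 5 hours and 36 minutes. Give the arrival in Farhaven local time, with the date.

Convert departure to UTC: 20:10 − 5:30 = 14:40 UTC on Apr 15.
Add 1 hour 10 minutes leg 1 → 15:50 UTC.
Add 44 minutes layover in Midway → 16:34 UTC.
Add 8 hours leg 2 → 00:34 UTC (Apr 16).
Add 5 hours 18 minutes layover in Cape Morrow → 05:52 UTC.
Add 5 hours and 11 minutes leg 3 → 11:03 UTC.
Add 7 hours 51 minutes layover in Phoenix → 18:54 UTC.
Add 5 hours 36 minutes leg 4 → 00:30 UTC (Apr 17).
Farhaven is UTC+10:30, so local arrival = 00:30 + 10:30 = 11:00 on Apr 17.

11:00 on Apr 17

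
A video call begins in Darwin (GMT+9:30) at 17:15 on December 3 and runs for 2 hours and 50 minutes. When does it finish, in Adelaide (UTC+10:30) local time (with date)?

Convert start to UTC: 17:15 − 9:30 = 07:45 UTC on Dec 3.
Add 2 hours 50 minutes duration → 10:35 UTC.
Adelaide is UTC+10:30, so local end time = 10:35 + 10:30 = 21:05 on Dec 3.

21:05 on December 3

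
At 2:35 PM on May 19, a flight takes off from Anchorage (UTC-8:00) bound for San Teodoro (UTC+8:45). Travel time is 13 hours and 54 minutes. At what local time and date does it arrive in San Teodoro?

San Teodoro is 16:45 ahead of Anchorage.
After 13 hours 54 minutes it is 4:29 AM (May 20) in Anchorage.
Shift by the zone difference: 4:29 AM + 16:45 = 9:14 PM on May 20 in San Teodoro.

9:14 PM on May 20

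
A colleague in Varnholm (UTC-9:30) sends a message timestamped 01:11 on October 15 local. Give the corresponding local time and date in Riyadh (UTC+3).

In UTC: 01:11 + 9:30 = 10:41 on Oct 15.
Riyadh is UTC+3:00: 10:41 + 3:00 = 13:41 on Oct 15.

13:41 on October 15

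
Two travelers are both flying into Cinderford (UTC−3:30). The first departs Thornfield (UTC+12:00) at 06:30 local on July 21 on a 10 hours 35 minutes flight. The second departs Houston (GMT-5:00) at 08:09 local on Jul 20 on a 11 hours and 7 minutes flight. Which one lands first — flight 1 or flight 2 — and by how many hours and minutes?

Flight 1 in UTC: 06:30 − 12:00 = 18:30 on Jul 20.
+10 hours 35 minutes → arrive 05:05 UTC on Jul 21.
Flight 2 in UTC: 08:09 + 5:00 = 13:09 on Jul 20.
+11 hours 7 minutes → arrive 00:16 UTC on Jul 21.
Flight 2 lands earlier by 4 hours 49 minutes.

the second, by 4 hours 49 minutes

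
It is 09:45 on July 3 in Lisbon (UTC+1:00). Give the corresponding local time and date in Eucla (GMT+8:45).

17:30 on July 3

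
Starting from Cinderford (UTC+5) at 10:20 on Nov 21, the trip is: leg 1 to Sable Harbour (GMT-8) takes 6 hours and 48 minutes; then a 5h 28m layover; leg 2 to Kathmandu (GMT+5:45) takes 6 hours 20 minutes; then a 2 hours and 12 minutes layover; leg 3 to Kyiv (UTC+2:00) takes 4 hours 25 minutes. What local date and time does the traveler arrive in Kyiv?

08:33 on Nov 22

Convert departure to UTC: 10:20 − 5:00 = 05:20 UTC on Nov 21.
Add 6 hours and 48 minutes leg 1 → 12:08 UTC.
Add 5 hours and 28 minutes layover in Sable Harbour → 17:36 UTC.
Add 6 hours and 20 minutes leg 2 → 23:56 UTC.
Add 2 hours 12 minutes layover in Kathmandu → 02:08 UTC (Nov 22).
Add 4 hours and 25 minutes leg 3 → 06:33 UTC.
Kyiv is UTC+2:00, so local arrival = 06:33 + 2:00 = 08:33 on Nov 22.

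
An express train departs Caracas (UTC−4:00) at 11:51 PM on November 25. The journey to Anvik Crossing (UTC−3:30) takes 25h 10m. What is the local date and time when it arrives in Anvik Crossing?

Anvik Crossing is 0:30 ahead of Caracas.
After 25 hours 10 minutes it is 1:01 AM (Nov 27) in Caracas.
Shift by the zone difference: 1:01 AM + 0:30 = 1:31 AM on Nov 27 in Anvik Crossing.

1:31 AM on Nov 27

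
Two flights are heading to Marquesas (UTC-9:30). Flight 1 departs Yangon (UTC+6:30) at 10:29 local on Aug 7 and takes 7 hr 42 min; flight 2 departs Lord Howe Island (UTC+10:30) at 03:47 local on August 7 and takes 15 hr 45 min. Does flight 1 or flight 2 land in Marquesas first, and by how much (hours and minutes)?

the second, by 2 hours 39 minutes

Flight 1 in UTC: 10:29 − 6:30 = 03:59 on Aug 7.
+7 hours 42 minutes → arrive 11:41 UTC on Aug 7.
Flight 2 in UTC: 03:47 − 10:30 = 17:17 on Aug 6.
+15 hours 45 minutes → arrive 09:02 UTC on Aug 7.
Flight 2 lands earlier by 2 hours 39 minutes.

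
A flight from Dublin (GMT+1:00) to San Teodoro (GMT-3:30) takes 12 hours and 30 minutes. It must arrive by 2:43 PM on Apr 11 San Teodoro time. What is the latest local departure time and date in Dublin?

Target arrival in UTC: 2:43 PM + 3:30 = 6:13 PM on Apr 11.
Subtract 12 hours 30 minutes → departure 5:43 AM UTC on Apr 11.
Dublin is UTC+1:00: 5:43 AM + 1:00 = 6:43 AM on Apr 11.

6:43 AM on April 11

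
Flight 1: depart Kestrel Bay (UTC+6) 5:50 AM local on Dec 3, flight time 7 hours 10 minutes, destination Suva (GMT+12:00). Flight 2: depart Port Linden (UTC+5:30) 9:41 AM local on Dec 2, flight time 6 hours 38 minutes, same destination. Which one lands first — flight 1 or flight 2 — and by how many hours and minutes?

the second, by 20 hours 11 minutes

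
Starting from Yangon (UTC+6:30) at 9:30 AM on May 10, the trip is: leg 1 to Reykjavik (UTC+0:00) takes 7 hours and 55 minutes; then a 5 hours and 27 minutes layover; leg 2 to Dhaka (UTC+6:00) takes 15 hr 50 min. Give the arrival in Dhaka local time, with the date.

Convert departure to UTC: 9:30 AM − 6:30 = 3:00 AM UTC on May 10.
Add 7 hours 55 minutes leg 1 → 10:55 AM UTC.
Add 5 hours 27 minutes layover in Reykjavik → 4:22 PM UTC.
Add 15 hours 50 minutes leg 2 → 8:12 AM UTC (May 11).
Dhaka is UTC+6:00, so local arrival = 8:12 AM + 6:00 = 2:12 PM on May 11.

2:12 PM on May 11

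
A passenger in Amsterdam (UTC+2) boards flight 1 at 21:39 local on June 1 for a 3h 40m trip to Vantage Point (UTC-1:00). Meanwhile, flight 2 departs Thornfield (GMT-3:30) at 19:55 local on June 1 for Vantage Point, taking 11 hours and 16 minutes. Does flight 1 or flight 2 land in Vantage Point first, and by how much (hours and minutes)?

the first, by 11 hours 22 minutes

Flight 1 in UTC: 21:39 − 2:00 = 19:39 on Jun 1.
+3 hours and 40 minutes → arrive 23:19 UTC on Jun 1.
Flight 2 in UTC: 19:55 + 3:30 = 23:25 on Jun 1.
+11 hours 16 minutes → arrive 10:41 UTC on Jun 2.
Flight 1 lands earlier by 11 hours 22 minutes.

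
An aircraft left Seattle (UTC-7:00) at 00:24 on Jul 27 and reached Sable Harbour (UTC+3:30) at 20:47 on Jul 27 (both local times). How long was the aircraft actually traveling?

9 hours 53 minutes

Departure in UTC: 00:24 + 7:00 = 07:24 on Jul 27.
Arrival in UTC: 20:47 − 3:30 = 17:17 on Jul 27.
Elapsed = 17:17 − 07:24 = 9 hours 53 minutes.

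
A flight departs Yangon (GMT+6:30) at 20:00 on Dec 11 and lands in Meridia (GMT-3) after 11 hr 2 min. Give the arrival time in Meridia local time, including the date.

21:32 on December 11

Meridia is 9:30 behind Yangon.
After 11 hours 2 minutes it is 07:02 (Dec 12) in Yangon.
Shift by the zone difference: 07:02 − 9:30 = 21:32 on Dec 11 in Meridia.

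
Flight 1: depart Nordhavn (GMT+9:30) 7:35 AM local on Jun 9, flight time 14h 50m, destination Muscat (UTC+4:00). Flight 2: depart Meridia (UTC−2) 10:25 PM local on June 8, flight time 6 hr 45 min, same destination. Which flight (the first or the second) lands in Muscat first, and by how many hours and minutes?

the second, by 5 hours 45 minutes

Flight 1 in UTC: 7:35 AM − 9:30 = 10:05 PM on Jun 8.
+14 hours 50 minutes → arrive 12:55 PM UTC on Jun 9.
Flight 2 in UTC: 10:25 PM + 2:00 = 12:25 AM on Jun 9.
+6 hours and 45 minutes → arrive 7:10 AM UTC on Jun 9.
Flight 2 lands earlier by 5 hours 45 minutes.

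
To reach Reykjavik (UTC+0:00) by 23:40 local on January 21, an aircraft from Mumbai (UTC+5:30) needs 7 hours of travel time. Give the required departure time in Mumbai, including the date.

22:10 on January 21

Target arrival is already UTC: 23:40 on Jan 21.
Subtract 7 hours → departure 16:40 UTC on Jan 21.
Mumbai is UTC+5:30: 16:40 + 5:30 = 22:10 on Jan 21.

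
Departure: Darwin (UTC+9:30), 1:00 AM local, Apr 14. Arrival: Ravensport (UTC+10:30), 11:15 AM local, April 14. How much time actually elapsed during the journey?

Departure in UTC: 1:00 AM − 9:30 = 3:30 PM on Apr 13.
Arrival in UTC: 11:15 AM − 10:30 = 12:45 AM on Apr 14.
Elapsed = 12:45 AM − 3:30 PM (+1 day) = 9 hours 15 minutes.

9 hours 15 minutes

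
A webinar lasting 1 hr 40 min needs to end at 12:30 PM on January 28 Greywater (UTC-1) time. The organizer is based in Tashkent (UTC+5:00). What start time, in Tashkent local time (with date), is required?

4:50 PM on Jan 28

Target end time in UTC: 12:30 PM + 1:00 = 1:30 PM on Jan 28.
Subtract 1 hour 40 minutes → start 11:50 AM UTC on Jan 28.
Tashkent is UTC+5:00: 11:50 AM + 5:00 = 4:50 PM on Jan 28.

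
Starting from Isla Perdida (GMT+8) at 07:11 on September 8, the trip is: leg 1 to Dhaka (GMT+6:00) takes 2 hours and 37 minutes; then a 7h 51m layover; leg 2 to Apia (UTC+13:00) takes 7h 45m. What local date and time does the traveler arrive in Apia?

06:24 on September 9

Convert departure to UTC: 07:11 − 8:00 = 23:11 UTC on Sep 7.
Add 2 hours and 37 minutes leg 1 → 01:48 UTC (Sep 8).
Add 7 hours 51 minutes layover in Dhaka → 09:39 UTC.
Add 7 hours 45 minutes leg 2 → 17:24 UTC.
Apia is UTC+13:00, so local arrival = 17:24 + 13:00 = 06:24 on Sep 9.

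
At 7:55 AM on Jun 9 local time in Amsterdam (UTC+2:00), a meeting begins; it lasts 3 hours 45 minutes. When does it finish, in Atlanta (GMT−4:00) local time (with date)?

Atlanta is 6:00 behind Amsterdam.
After 3 hours and 45 minutes it is 11:40 AM in Amsterdam.
Shift by the zone difference: 11:40 AM − 6:00 = 5:40 AM on Jun 9 in Atlanta.

5:40 AM on June 9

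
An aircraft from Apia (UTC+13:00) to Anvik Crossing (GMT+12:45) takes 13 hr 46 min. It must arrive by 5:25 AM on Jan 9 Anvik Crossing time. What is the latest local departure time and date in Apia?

Target arrival in UTC: 5:25 AM − 12:45 = 4:40 PM on Jan 8.
Subtract 13 hours and 46 minutes → departure 2:54 AM UTC on Jan 8.
Apia is UTC+13:00: 2:54 AM + 13:00 = 3:54 PM on Jan 8.

3:54 PM on Jan 8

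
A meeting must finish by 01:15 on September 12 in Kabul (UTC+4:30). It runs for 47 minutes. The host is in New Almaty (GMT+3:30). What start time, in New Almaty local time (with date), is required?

23:28 on September 11

Target end time in UTC: 01:15 − 4:30 = 20:45 on Sep 11.
Subtract 47 minutes → start 19:58 UTC on Sep 11.
New Almaty is UTC+3:30: 19:58 + 3:30 = 23:28 on Sep 11.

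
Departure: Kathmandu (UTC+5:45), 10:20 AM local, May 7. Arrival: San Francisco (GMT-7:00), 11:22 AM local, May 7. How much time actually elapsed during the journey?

13 hours 47 minutes

Departure in UTC: 10:20 AM − 5:45 = 4:35 AM on May 7.
Arrival in UTC: 11:22 AM + 7:00 = 6:22 PM on May 7.
Elapsed = 6:22 PM − 4:35 AM = 13 hours 47 minutes.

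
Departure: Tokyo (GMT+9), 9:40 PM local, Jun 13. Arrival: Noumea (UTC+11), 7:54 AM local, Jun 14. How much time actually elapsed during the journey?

Noumea is 2:00 ahead of Tokyo.
Clock-face elapsed time (ignoring zones) is 10 hours 14 minutes.
Actual elapsed = 10 hours 14 minutes − 2:00 = 8 hours 14 minutes.

8 hours 14 minutes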